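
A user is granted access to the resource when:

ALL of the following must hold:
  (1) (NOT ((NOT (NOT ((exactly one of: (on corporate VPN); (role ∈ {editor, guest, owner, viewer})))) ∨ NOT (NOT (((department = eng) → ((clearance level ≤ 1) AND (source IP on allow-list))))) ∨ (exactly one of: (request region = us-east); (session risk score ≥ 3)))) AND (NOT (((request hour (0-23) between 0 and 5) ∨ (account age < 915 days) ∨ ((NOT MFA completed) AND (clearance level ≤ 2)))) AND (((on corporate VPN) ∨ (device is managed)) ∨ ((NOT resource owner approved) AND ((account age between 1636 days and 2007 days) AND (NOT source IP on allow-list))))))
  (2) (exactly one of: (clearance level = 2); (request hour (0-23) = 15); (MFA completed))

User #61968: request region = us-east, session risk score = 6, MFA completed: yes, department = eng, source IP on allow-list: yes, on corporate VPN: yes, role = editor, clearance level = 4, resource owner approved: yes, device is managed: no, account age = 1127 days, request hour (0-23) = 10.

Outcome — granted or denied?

Granted

Atomic conditions:
  on corporate VPN: yes → true
  role ∈ {editor, guest, owner, viewer}: editor is in the set → true
  department = eng: eng == eng is true
  clearance level ≤ 1: 4 ≤ 1 is false
  source IP on allow-list: yes → true
  request region = us-east: us-east == us-east is true
  session risk score ≥ 3: 6 ≥ 3 is true
  request hour (0-23) between 0 and 5: 10 in [0, 5] is false
  account age < 915 days: 1127 < 915 is false
  NOT MFA completed: yes → false
  clearance level ≤ 2: 4 ≤ 2 is false
  device is managed: no → false
  NOT resource owner approved: yes → false
  account age between 1636 days and 2007 days: 1127 in [1636, 2007] is false
  NOT source IP on allow-list: yes → false
  clearance level = 2: 4 == 2 is false
  request hour (0-23) = 15: 10 == 15 is false
  MFA completed: yes → true
Combine:
[1.1.1.1.1.1] exactly-one(true, true) = false
[1.1.1.1.1] NOT false = true
[1.1.1.1] NOT true = false
[1.1.1.2.1.1.2] false AND true = false
[1.1.1.2.1.1] true → false = false
[1.1.1.2.1] NOT false = true
[1.1.1.2] NOT true = false
[1.1.1.3] exactly-one(true, true) = false
[1.1.1] false OR false OR false = false
[1.1] NOT false = true
[1.2.1.1.3] false AND false = false
[1.2.1.1] false OR false OR false = false
[1.2.1] NOT false = true
[1.2.2.1] true OR false = true
[1.2.2.2.2] false AND false = false
[1.2.2.2] false AND false = false
[1.2.2] true OR false = true
[1.2] true AND true = true
[1] true AND true = true
[2] exactly-one(false, false, true) = true
[root] true AND true = true
Overall: true → granted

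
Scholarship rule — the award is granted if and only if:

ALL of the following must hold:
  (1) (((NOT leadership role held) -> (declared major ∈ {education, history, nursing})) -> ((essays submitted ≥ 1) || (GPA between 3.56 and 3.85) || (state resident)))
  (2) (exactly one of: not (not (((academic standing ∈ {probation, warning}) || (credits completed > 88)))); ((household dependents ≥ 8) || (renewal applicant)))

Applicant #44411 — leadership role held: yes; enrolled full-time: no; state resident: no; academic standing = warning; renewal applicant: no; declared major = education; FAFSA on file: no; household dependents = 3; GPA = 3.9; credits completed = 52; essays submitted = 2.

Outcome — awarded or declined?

Atomic conditions:
  NOT leadership role held: yes → false
  declared major ∈ {education, history, nursing}: education is in the set → true
  essays submitted ≥ 1: 2 ≥ 1 is true
  GPA between 3.56 and 3.85: 3.9 in [3.56, 3.85] is false
  state resident: no → false
  academic standing ∈ {probation, warning}: warning is in the set → true
  credits completed > 88: 52 > 88 is false
  household dependents ≥ 8: 3 ≥ 8 is false
  renewal applicant: no → false
Combine:
[1.1] false → true (antecedent false ⇒ implication holds) = true
[1.2] true OR false OR false = true
[1] true → true = true
[2.1.1.1] true OR false = true
[2.1.1] NOT true = false
[2.1] NOT false = true
[2.2] false OR false = false
[2] exactly-one(true, false) = true
[root] true AND true = true
Overall: true → awarded

Awarded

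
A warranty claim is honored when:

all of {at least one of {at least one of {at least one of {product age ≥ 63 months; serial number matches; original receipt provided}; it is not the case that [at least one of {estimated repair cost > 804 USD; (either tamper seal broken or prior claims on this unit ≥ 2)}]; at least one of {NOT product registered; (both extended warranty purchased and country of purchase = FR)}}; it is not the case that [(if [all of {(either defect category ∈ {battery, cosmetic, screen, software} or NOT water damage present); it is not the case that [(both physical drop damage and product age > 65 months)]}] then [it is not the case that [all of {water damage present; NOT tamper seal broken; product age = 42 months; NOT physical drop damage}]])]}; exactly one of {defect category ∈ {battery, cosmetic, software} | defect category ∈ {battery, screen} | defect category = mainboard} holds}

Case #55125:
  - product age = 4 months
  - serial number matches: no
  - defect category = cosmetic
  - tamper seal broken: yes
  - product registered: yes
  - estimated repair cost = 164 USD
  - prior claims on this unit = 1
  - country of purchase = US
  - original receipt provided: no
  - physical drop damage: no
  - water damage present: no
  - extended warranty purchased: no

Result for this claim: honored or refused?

Refused

Atomic conditions:
  product age ≥ 63 months: 4 ≥ 63 is false
  serial number matches: no → false
  original receipt provided: no → false
  estimated repair cost > 804 USD: 164 > 804 is false
  tamper seal broken: yes → true
  prior claims on this unit ≥ 2: 1 ≥ 2 is false
  NOT product registered: yes → false
  extended warranty purchased: no → false
  country of purchase = FR: US == FR is false
  defect category ∈ {battery, cosmetic, screen, software}: cosmetic is in the set → true
  NOT water damage present: no → true
  physical drop damage: no → false
  product age > 65 months: 4 > 65 is false
  water damage present: no → false
  NOT tamper seal broken: yes → false
  product age = 42 months: 4 == 42 is false
  NOT physical drop damage: no → true
  defect category ∈ {battery, cosmetic, software}: cosmetic is in the set → true
  defect category ∈ {battery, screen}: cosmetic is not in the set → false
  defect category = mainboard: cosmetic == mainboard is false
Combine:
[1.1.1] false OR false OR false = false
[1.1.2.1.2] true OR false = true
[1.1.2.1] false OR true = true
[1.1.2] NOT true = false
[1.1.3.2] false AND false = false
[1.1.3] false OR false = false
[1.1] false OR false OR false = false
[1.2.1.1.1] true OR true = true
[1.2.1.1.2.1] false AND false = false
[1.2.1.1.2] NOT false = true
[1.2.1.1] true AND true = true
[1.2.1.2.1] false AND false AND false AND true = false
[1.2.1.2] NOT false = true
[1.2.1] true → true = true
[1.2] NOT true = false
[1] false OR false = false
[2] exactly-one(true, false, false) = true
[root] false AND true = false
Overall: false → refused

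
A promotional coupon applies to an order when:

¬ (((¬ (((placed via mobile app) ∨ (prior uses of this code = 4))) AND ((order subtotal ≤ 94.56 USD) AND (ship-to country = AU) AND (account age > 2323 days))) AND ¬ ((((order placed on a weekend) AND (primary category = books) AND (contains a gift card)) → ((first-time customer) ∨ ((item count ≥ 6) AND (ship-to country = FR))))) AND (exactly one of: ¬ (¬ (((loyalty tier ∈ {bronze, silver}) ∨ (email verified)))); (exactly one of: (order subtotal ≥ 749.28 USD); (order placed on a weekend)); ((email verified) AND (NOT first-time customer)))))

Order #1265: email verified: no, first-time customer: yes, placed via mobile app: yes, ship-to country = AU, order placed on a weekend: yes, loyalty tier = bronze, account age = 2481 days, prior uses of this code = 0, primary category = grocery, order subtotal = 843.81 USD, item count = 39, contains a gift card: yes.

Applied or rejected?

Applied

Atomic conditions:
  placed via mobile app: yes → true
  prior uses of this code = 4: 0 == 4 is false
  order subtotal ≤ 94.56 USD: 843.81 ≤ 94.56 is false
  ship-to country = AU: AU == AU is true
  account age > 2323 days: 2481 > 2323 is true
  order placed on a weekend: yes → true
  primary category = books: grocery == books is false
  contains a gift card: yes → true
  first-time customer: yes → true
  item count ≥ 6: 39 ≥ 6 is true
  ship-to country = FR: AU == FR is false
  loyalty tier ∈ {bronze, silver}: bronze is in the set → true
  email verified: no → false
  order subtotal ≥ 749.28 USD: 843.81 ≥ 749.28 is true
  NOT first-time customer: yes → false
Combine:
[1.1.1.1] true OR false = true
[1.1.1] NOT true = false
[1.1.2] false AND true AND true = false
[1.1] false AND false = false
[1.2.1.1] true AND false AND true = false
[1.2.1.2.2] true AND false = false
[1.2.1.2] true OR false = true
[1.2.1] false → true (antecedent false ⇒ implication holds) = true
[1.2] NOT true = false
[1.3.1.1.1] true OR false = true
[1.3.1.1] NOT true = false
[1.3.1] NOT false = true
[1.3.2] exactly-one(true, true) = false
[1.3.3] false AND false = false
[1.3] exactly-one(true, false, false) = true
[1] false AND false AND true = false
[root] NOT false = true
Overall: true → applied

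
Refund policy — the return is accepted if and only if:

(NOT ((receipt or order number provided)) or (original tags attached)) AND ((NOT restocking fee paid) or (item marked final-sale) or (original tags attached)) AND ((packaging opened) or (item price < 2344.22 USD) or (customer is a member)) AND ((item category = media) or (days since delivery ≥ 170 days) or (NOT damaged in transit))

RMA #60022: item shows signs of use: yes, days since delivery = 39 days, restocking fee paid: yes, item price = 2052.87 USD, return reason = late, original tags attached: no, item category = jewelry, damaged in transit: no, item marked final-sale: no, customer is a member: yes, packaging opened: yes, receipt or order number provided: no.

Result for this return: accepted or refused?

Atomic conditions:
  receipt or order number provided: no → false
  original tags attached: no → false
  NOT restocking fee paid: yes → false
  item marked final-sale: no → false
  packaging opened: yes → true
  item price < 2344.22 USD: 2052.87 < 2344.22 is true
  customer is a member: yes → true
  item category = media: jewelry == media is false
  days since delivery ≥ 170 days: 39 ≥ 170 is false
  NOT damaged in transit: no → true
Combine:
[1.1] NOT false = true
[1] true OR false = true
[2] false OR false OR false = false
[3] true OR true OR true = true
[4] false OR false OR true = true
[root] true AND false AND true AND true = false
Overall: false → refused

Refused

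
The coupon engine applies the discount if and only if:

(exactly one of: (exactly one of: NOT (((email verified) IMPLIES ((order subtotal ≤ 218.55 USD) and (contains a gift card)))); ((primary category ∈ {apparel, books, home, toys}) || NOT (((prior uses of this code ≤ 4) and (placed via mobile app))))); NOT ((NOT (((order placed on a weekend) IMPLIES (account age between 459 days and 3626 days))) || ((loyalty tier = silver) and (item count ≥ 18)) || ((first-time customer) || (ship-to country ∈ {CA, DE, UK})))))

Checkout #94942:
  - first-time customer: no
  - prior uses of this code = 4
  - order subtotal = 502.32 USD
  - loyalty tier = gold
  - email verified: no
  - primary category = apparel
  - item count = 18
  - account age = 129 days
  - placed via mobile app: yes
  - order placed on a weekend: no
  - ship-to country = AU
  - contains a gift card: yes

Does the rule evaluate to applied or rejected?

Atomic conditions:
  email verified: no → false
  order subtotal ≤ 218.55 USD: 502.32 ≤ 218.55 is false
  contains a gift card: yes → true
  primary category ∈ {apparel, books, home, toys}: apparel is in the set → true
  prior uses of this code ≤ 4: 4 ≤ 4 is true
  placed via mobile app: yes → true
  order placed on a weekend: no → false
  account age between 459 days and 3626 days: 129 in [459, 3626] is false
  loyalty tier = silver: gold == silver is false
  item count ≥ 18: 18 ≥ 18 is true
  first-time customer: no → false
  ship-to country ∈ {CA, DE, UK}: AU is not in the set → false
Combine:
[1.1.1.2] false AND true = false
[1.1.1] false → false (antecedent false ⇒ implication holds) = true
[1.1] NOT true = false
[1.2.2.1] true AND true = true
[1.2.2] NOT true = false
[1.2] true OR false = true
[1] exactly-one(false, true) = true
[2.1.1.1] false → false (antecedent false ⇒ implication holds) = true
[2.1.1] NOT true = false
[2.1.2] false AND true = false
[2.1.3] false OR false = false
[2.1] false OR false OR false = false
[2] NOT false = true
[root] exactly-one(true, true) = false
Overall: false → rejected

Rejected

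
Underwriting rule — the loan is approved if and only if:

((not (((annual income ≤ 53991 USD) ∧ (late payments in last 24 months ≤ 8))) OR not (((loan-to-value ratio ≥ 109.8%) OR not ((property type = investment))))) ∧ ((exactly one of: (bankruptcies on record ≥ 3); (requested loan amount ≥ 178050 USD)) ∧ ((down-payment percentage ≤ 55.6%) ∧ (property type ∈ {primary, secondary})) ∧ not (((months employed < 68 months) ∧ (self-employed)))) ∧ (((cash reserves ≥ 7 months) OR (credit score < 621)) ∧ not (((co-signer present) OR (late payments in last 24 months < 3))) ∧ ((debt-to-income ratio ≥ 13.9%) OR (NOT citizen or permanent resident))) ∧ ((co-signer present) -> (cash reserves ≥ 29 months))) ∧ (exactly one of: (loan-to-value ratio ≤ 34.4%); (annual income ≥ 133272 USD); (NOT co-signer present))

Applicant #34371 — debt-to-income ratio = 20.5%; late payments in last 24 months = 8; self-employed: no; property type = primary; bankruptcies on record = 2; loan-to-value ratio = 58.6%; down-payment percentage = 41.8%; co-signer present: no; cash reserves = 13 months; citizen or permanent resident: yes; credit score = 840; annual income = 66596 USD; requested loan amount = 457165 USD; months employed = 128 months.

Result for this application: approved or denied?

Approved

Atomic conditions:
  annual income ≤ 53991 USD: 66596 ≤ 53991 is false
  late payments in last 24 months ≤ 8: 8 ≤ 8 is true
  loan-to-value ratio ≥ 109.8%: 58.6 ≥ 109.8 is false
  property type = investment: primary == investment is false
  bankruptcies on record ≥ 3: 2 ≥ 3 is false
  requested loan amount ≥ 178050 USD: 457165 ≥ 178050 is true
  down-payment percentage ≤ 55.6%: 41.8 ≤ 55.6 is true
  property type ∈ {primary, secondary}: primary is in the set → true
  months employed < 68 months: 128 < 68 is false
  self-employed: no → false
  cash reserves ≥ 7 months: 13 ≥ 7 is true
  credit score < 621: 840 < 621 is false
  co-signer present: no → false
  late payments in last 24 months < 3: 8 < 3 is false
  debt-to-income ratio ≥ 13.9%: 20.5 ≥ 13.9 is true
  NOT citizen or permanent resident: yes → false
  cash reserves ≥ 29 months: 13 ≥ 29 is false
  loan-to-value ratio ≤ 34.4%: 58.6 ≤ 34.4 is false
  annual income ≥ 133272 USD: 66596 ≥ 133272 is false
  NOT co-signer present: no → true
Combine:
[1.1.1.1] false AND true = false
[1.1.1] NOT false = true
[1.1.2.1.2] NOT false = true
[1.1.2.1] false OR true = true
[1.1.2] NOT true = false
[1.1] true OR false = true
[1.2.1] exactly-one(false, true) = true
[1.2.2] true AND true = true
[1.2.3.1] false AND false = false
[1.2.3] NOT false = true
[1.2] true AND true AND true = true
[1.3.1] true OR false = true
[1.3.2.1] false OR false = false
[1.3.2] NOT false = true
[1.3.3] true OR false = true
[1.3] true AND true AND true = true
[1.4] false → false (antecedent false ⇒ implication holds) = true
[1] true AND true AND true AND true = true
[2] exactly-one(false, false, true) = true
[root] true AND true = true
Overall: true → approved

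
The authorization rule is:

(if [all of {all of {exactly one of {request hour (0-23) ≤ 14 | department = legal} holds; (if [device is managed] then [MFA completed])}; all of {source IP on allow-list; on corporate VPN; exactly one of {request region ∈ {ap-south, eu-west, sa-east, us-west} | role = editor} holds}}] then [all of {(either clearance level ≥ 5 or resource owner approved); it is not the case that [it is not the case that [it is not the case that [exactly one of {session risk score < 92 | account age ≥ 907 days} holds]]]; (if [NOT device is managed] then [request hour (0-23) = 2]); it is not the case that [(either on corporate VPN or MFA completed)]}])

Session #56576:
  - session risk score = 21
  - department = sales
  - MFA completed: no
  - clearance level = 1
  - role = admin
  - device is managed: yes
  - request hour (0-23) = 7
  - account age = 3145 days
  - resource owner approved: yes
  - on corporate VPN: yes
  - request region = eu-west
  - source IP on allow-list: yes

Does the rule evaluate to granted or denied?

Atomic conditions:
  request hour (0-23) ≤ 14: 7 ≤ 14 is true
  department = legal: sales == legal is false
  device is managed: yes → true
  MFA completed: no → false
  source IP on allow-list: yes → true
  on corporate VPN: yes → true
  request region ∈ {ap-south, eu-west, sa-east, us-west}: eu-west is in the set → true
  role = editor: admin == editor is false
  clearance level ≥ 5: 1 ≥ 5 is false
  resource owner approved: yes → true
  session risk score < 92: 21 < 92 is true
  account age ≥ 907 days: 3145 ≥ 907 is true
  NOT device is managed: yes → false
  request hour (0-23) = 2: 7 == 2 is false
Combine:
[1.1.1] exactly-one(true, false) = true
[1.1.2] true → false = false
[1.1] true AND false = false
[1.2.3] exactly-one(true, false) = true
[1.2] true AND true AND true = true
[1] false AND true = false
[2.1] false OR true = true
[2.2.1.1.1] exactly-one(true, true) = false
[2.2.1.1] NOT false = true
[2.2.1] NOT true = false
[2.2] NOT false = true
[2.3] false → false (antecedent false ⇒ implication holds) = true
[2.4.1] true OR false = true
[2.4] NOT true = false
[2] true AND true AND true AND false = false
[root] false → false (antecedent false ⇒ implication holds) = true
Overall: true → granted

Granted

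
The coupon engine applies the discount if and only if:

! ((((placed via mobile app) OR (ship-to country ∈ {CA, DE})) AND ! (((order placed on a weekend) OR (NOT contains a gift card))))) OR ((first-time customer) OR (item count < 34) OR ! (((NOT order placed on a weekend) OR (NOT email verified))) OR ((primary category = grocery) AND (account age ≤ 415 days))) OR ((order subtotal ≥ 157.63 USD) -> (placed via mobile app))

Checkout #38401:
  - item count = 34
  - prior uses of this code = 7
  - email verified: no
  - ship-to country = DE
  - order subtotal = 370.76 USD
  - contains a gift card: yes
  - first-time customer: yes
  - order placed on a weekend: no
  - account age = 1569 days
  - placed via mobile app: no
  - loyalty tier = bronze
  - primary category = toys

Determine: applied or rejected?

Applied

Atomic conditions:
  placed via mobile app: no → false
  ship-to country ∈ {CA, DE}: DE is in the set → true
  order placed on a weekend: no → false
  NOT contains a gift card: yes → false
  first-time customer: yes → true
  item count < 34: 34 < 34 is false
  NOT order placed on a weekend: no → true
  NOT email verified: no → true
  primary category = grocery: toys == grocery is false
  account age ≤ 415 days: 1569 ≤ 415 is false
  order subtotal ≥ 157.63 USD: 370.76 ≥ 157.63 is true
Combine:
[1.1.1] false OR true = true
[1.1.2.1] false OR false = false
[1.1.2] NOT false = true
[1.1] true AND true = true
[1] NOT true = false
[2.3.1] true OR true = true
[2.3] NOT true = false
[2.4] false AND false = false
[2] true OR false OR false OR false = true
[3] true → false = false
[root] false OR true OR false = true
Overall: true → applied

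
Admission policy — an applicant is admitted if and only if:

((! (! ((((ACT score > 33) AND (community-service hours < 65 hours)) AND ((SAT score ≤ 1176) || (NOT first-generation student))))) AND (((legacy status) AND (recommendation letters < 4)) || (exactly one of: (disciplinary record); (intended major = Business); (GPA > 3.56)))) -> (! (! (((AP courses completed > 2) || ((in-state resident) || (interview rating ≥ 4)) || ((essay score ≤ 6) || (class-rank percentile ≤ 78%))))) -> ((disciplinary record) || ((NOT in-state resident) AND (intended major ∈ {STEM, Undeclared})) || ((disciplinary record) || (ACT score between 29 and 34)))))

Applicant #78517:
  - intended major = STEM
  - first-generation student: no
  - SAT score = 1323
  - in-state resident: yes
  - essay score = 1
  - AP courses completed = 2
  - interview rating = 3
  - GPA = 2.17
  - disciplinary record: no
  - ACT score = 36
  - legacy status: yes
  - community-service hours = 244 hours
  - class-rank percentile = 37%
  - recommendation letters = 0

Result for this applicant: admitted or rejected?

Atomic conditions:
  ACT score > 33: 36 > 33 is true
  community-service hours < 65 hours: 244 < 65 is false
  SAT score ≤ 1176: 1323 ≤ 1176 is false
  NOT first-generation student: no → true
  legacy status: yes → true
  recommendation letters < 4: 0 < 4 is true
  disciplinary record: no → false
  intended major = Business: STEM == Business is false
  GPA > 3.56: 2.17 > 3.56 is false
  AP courses completed > 2: 2 > 2 is false
  in-state resident: yes → true
  interview rating ≥ 4: 3 ≥ 4 is false
  essay score ≤ 6: 1 ≤ 6 is true
  class-rank percentile ≤ 78%: 37 ≤ 78 is true
  NOT in-state resident: yes → false
  intended major ∈ {STEM, Undeclared}: STEM is in the set → true
  ACT score between 29 and 34: 36 in [29, 34] is false
Combine:
[1.1.1.1.1] true AND false = false
[1.1.1.1.2] false OR true = true
[1.1.1.1] false AND true = false
[1.1.1] NOT false = true
[1.1] NOT true = false
[1.2.1] true AND true = true
[1.2.2] exactly-one(false, false, false) = false
[1.2] true OR false = true
[1] false AND true = false
[2.1.1.1.2] true OR false = true
[2.1.1.1.3] true OR true = true
[2.1.1.1] false OR true OR true = true
[2.1.1] NOT true = false
[2.1] NOT false = true
[2.2.2] false AND true = false
[2.2.3] false OR false = false
[2.2] false OR false OR false = false
[2] true → false = false
[root] false → false (antecedent false ⇒ implication holds) = true
Overall: true → admitted

Admitted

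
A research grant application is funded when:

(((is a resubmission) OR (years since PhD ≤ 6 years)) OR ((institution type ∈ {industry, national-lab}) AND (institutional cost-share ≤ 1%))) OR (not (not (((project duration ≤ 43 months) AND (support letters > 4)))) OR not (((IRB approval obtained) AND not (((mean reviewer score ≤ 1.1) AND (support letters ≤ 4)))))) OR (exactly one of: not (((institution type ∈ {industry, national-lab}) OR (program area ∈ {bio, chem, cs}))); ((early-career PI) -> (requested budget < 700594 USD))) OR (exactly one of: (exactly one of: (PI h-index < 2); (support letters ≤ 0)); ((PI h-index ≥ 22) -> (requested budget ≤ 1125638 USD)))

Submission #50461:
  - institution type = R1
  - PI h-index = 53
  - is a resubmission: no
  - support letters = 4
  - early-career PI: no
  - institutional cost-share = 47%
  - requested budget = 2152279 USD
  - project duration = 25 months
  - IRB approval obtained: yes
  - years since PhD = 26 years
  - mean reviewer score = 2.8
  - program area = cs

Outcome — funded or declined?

Funded

Atomic conditions:
  is a resubmission: no → false
  years since PhD ≤ 6 years: 26 ≤ 6 is false
  institution type ∈ {industry, national-lab}: R1 is not in the set → false
  institutional cost-share ≤ 1%: 47 ≤ 1 is false
  project duration ≤ 43 months: 25 ≤ 43 is true
  support letters > 4: 4 > 4 is false
  IRB approval obtained: yes → true
  mean reviewer score ≤ 1.1: 2.8 ≤ 1.1 is false
  support letters ≤ 4: 4 ≤ 4 is true
  program area ∈ {bio, chem, cs}: cs is in the set → true
  early-career PI: no → false
  requested budget < 700594 USD: 2152279 < 700594 is false
  PI h-index < 2: 53 < 2 is false
  support letters ≤ 0: 4 ≤ 0 is false
  PI h-index ≥ 22: 53 ≥ 22 is true
  requested budget ≤ 1125638 USD: 2152279 ≤ 1125638 is false
Combine:
[1.1] false OR false = false
[1.2] false AND false = false
[1] false OR false = false
[2.1.1.1] true AND false = false
[2.1.1] NOT false = true
[2.1] NOT true = false
[2.2.1.2.1] false AND true = false
[2.2.1.2] NOT false = true
[2.2.1] true AND true = true
[2.2] NOT true = false
[2] false OR false = false
[3.1.1] false OR true = true
[3.1] NOT true = false
[3.2] false → false (antecedent false ⇒ implication holds) = true
[3] exactly-one(false, true) = true
[4.1] exactly-one(false, false) = false
[4.2] true → false = false
[4] exactly-one(false, false) = false
[root] false OR false OR true OR false = true
Overall: true → funded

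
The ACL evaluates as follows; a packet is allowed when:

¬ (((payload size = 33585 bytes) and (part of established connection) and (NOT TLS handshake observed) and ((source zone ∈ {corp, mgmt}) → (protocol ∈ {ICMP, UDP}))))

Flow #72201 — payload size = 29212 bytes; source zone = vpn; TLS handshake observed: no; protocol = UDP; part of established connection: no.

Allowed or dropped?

Allowed

Atomic conditions:
  payload size = 33585 bytes: 29212 == 33585 is false
  part of established connection: no → false
  NOT TLS handshake observed: no → true
  source zone ∈ {corp, mgmt}: vpn is not in the set → false
  protocol ∈ {ICMP, UDP}: UDP is in the set → true
Combine:
[1.4] false → true (antecedent false ⇒ implication holds) = true
[1] false AND false AND true AND true = false
[root] NOT false = true
Overall: true → allowed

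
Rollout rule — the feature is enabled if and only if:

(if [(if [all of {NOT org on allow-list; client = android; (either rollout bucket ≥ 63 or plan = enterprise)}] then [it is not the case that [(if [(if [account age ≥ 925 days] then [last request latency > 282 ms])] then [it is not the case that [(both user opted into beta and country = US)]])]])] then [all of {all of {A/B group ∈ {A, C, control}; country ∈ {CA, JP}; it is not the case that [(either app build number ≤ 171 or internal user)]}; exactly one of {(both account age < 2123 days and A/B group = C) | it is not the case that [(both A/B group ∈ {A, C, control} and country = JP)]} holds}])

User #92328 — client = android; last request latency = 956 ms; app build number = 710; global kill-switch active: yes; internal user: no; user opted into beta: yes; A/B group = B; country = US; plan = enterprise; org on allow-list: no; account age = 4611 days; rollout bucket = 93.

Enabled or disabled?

Atomic conditions:
  NOT org on allow-list: no → true
  client = android: android == android is true
  rollout bucket ≥ 63: 93 ≥ 63 is true
  plan = enterprise: enterprise == enterprise is true
  account age ≥ 925 days: 4611 ≥ 925 is true
  last request latency > 282 ms: 956 > 282 is true
  user opted into beta: yes → true
  country = US: US == US is true
  A/B group ∈ {A, C, control}: B is not in the set → false
  country ∈ {CA, JP}: US is not in the set → false
  app build number ≤ 171: 710 ≤ 171 is false
  internal user: no → false
  account age < 2123 days: 4611 < 2123 is false
  A/B group = C: B == C is false
  country = JP: US == JP is false
Combine:
[1.1.3] true OR true = true
[1.1] true AND true AND true = true
[1.2.1.1] true → true = true
[1.2.1.2.1] true AND true = true
[1.2.1.2] NOT true = false
[1.2.1] true → false = false
[1.2] NOT false = true
[1] true → true = true
[2.1.3.1] false OR false = false
[2.1.3] NOT false = true
[2.1] false AND false AND true = false
[2.2.1] false AND false = false
[2.2.2.1] false AND false = false
[2.2.2] NOT false = true
[2.2] exactly-one(false, true) = true
[2] false AND true = false
[root] true → false = false
Overall: false → disabled

Disabled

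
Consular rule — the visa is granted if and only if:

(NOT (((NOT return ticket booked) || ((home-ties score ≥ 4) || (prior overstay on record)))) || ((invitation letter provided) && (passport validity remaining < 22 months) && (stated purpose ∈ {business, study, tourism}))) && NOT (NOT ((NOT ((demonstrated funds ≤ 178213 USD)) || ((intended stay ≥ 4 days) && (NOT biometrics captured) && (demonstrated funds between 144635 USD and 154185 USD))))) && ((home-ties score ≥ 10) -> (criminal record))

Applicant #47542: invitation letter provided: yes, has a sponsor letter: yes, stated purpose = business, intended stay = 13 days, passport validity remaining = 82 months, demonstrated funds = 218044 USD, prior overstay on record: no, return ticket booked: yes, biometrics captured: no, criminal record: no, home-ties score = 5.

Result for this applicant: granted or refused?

Refused

Atomic conditions:
  NOT return ticket booked: yes → false
  home-ties score ≥ 4: 5 ≥ 4 is true
  prior overstay on record: no → false
  invitation letter provided: yes → true
  passport validity remaining < 22 months: 82 < 22 is false
  stated purpose ∈ {business, study, tourism}: business is in the set → true
  demonstrated funds ≤ 178213 USD: 218044 ≤ 178213 is false
  intended stay ≥ 4 days: 13 ≥ 4 is true
  NOT biometrics captured: no → true
  demonstrated funds between 144635 USD and 154185 USD: 218044 in [144635, 154185] is false
  home-ties score ≥ 10: 5 ≥ 10 is false
  criminal record: no → false
Combine:
[1.1.1.2] true OR false = true
[1.1.1] false OR true = true
[1.1] NOT true = false
[1.2] true AND false AND true = false
[1] false OR false = false
[2.1.1.1] NOT false = true
[2.1.1.2] true AND true AND false = false
[2.1.1] true OR false = true
[2.1] NOT true = false
[2] NOT false = true
[3] false → false (antecedent false ⇒ implication holds) = true
[root] false AND true AND true = false
Overall: false → refused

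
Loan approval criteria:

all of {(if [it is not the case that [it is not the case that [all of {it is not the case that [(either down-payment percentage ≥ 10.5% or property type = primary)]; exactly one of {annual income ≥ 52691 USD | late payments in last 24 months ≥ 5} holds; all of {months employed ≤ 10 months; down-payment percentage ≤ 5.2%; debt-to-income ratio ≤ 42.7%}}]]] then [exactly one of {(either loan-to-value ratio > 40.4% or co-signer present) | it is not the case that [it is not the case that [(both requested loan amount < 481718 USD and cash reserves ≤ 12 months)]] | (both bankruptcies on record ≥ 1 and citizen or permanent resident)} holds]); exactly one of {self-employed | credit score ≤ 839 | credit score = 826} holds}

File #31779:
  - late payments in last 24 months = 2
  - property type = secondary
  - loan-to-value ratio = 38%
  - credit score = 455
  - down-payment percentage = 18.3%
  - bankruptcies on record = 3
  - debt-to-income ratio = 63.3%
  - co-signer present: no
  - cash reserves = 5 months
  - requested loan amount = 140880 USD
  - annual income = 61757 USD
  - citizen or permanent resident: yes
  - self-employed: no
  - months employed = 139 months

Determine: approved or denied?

Approved

Atomic conditions:
  down-payment percentage ≥ 10.5%: 18.3 ≥ 10.5 is true
  property type = primary: secondary == primary is false
  annual income ≥ 52691 USD: 61757 ≥ 52691 is true
  late payments in last 24 months ≥ 5: 2 ≥ 5 is false
  months employed ≤ 10 months: 139 ≤ 10 is false
  down-payment percentage ≤ 5.2%: 18.3 ≤ 5.2 is false
  debt-to-income ratio ≤ 42.7%: 63.3 ≤ 42.7 is false
  loan-to-value ratio > 40.4%: 38 > 40.4 is false
  co-signer present: no → false
  requested loan amount < 481718 USD: 140880 < 481718 is true
  cash reserves ≤ 12 months: 5 ≤ 12 is true
  bankruptcies on record ≥ 1: 3 ≥ 1 is true
  citizen or permanent resident: yes → true
  self-employed: no → false
  credit score ≤ 839: 455 ≤ 839 is true
  credit score = 826: 455 == 826 is false
Combine:
[1.1.1.1.1.1] true OR false = true
[1.1.1.1.1] NOT true = false
[1.1.1.1.2] exactly-one(true, false) = true
[1.1.1.1.3] false AND false AND false = false
[1.1.1.1] false AND true AND false = false
[1.1.1] NOT false = true
[1.1] NOT true = false
[1.2.1] false OR false = false
[1.2.2.1.1] true AND true = true
[1.2.2.1] NOT true = false
[1.2.2] NOT false = true
[1.2.3] true AND true = true
[1.2] exactly-one(false, true, true) = false
[1] false → false (antecedent false ⇒ implication holds) = true
[2] exactly-one(false, true, false) = true
[root] true AND true = true
Overall: true → approved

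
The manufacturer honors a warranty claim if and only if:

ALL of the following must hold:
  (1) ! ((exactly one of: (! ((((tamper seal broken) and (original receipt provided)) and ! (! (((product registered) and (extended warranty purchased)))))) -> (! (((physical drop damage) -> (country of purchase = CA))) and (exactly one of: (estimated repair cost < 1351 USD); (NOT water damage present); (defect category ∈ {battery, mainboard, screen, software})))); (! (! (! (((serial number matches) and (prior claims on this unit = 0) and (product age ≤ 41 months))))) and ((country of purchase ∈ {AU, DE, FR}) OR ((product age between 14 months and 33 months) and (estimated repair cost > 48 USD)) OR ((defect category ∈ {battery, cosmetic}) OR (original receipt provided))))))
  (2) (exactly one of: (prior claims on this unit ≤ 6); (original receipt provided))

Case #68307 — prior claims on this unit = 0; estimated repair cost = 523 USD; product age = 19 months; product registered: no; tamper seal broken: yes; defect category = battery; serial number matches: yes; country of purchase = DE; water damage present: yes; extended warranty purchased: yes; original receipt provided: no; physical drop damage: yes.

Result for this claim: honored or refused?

Atomic conditions:
  tamper seal broken: yes → true
  original receipt provided: no → false
  product registered: no → false
  extended warranty purchased: yes → true
  physical drop damage: yes → true
  country of purchase = CA: DE == CA is false
  estimated repair cost < 1351 USD: 523 < 1351 is true
  NOT water damage present: yes → false
  defect category ∈ {battery, mainboard, screen, software}: battery is in the set → true
  serial number matches: yes → true
  prior claims on this unit = 0: 0 == 0 is true
  product age ≤ 41 months: 19 ≤ 41 is true
  country of purchase ∈ {AU, DE, FR}: DE is in the set → true
  product age between 14 months and 33 months: 19 in [14, 33] is true
  estimated repair cost > 48 USD: 523 > 48 is true
  defect category ∈ {battery, cosmetic}: battery is in the set → true
  prior claims on this unit ≤ 6: 0 ≤ 6 is true
Combine:
[1.1.1.1.1.1] true AND false = false
[1.1.1.1.1.2.1.1] false AND true = false
[1.1.1.1.1.2.1] NOT false = true
[1.1.1.1.1.2] NOT true = false
[1.1.1.1.1] false AND false = false
[1.1.1.1] NOT false = true
[1.1.1.2.1.1] true → false = false
[1.1.1.2.1] NOT false = true
[1.1.1.2.2] exactly-one(true, false, true) = false
[1.1.1.2] true AND false = false
[1.1.1] true → false = false
[1.1.2.1.1.1.1] true AND true AND true = true
[1.1.2.1.1.1] NOT true = false
[1.1.2.1.1] NOT false = true
[1.1.2.1] NOT true = false
[1.1.2.2.2] true AND true = true
[1.1.2.2.3] true OR false = true
[1.1.2.2] true OR true OR true = true
[1.1.2] false AND true = false
[1.1] exactly-one(false, false) = false
[1] NOT false = true
[2] exactly-one(true, false) = true
[root] true AND true = true
Overall: true → honored

Honored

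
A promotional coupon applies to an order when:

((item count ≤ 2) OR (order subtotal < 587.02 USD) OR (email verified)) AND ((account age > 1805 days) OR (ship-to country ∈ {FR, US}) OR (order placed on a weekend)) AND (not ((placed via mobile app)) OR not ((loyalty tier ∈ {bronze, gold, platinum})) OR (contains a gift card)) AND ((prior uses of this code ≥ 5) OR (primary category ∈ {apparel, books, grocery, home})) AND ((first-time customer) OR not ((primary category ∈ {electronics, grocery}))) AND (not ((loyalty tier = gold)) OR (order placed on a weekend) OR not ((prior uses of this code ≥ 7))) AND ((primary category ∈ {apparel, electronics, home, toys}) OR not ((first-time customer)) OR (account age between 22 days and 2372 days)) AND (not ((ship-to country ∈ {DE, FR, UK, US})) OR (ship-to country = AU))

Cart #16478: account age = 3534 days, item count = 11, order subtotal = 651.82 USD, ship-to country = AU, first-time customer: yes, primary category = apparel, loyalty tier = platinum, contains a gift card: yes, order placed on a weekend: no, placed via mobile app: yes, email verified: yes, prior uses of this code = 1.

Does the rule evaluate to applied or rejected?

Atomic conditions:
  item count ≤ 2: 11 ≤ 2 is false
  order subtotal < 587.02 USD: 651.82 < 587.02 is false
  email verified: yes → true
  account age > 1805 days: 3534 > 1805 is true
  ship-to country ∈ {FR, US}: AU is not in the set → false
  order placed on a weekend: no → false
  placed via mobile app: yes → true
  loyalty tier ∈ {bronze, gold, platinum}: platinum is in the set → true
  contains a gift card: yes → true
  prior uses of this code ≥ 5: 1 ≥ 5 is false
  primary category ∈ {apparel, books, grocery, home}: apparel is in the set → true
  first-time customer: yes → true
  primary category ∈ {electronics, grocery}: apparel is not in the set → false
  loyalty tier = gold: platinum == gold is false
  prior uses of this code ≥ 7: 1 ≥ 7 is false
  primary category ∈ {apparel, electronics, home, toys}: apparel is in the set → true
  account age between 22 days and 2372 days: 3534 in [22, 2372] is false
  ship-to country ∈ {DE, FR, UK, US}: AU is not in the set → false
  ship-to country = AU: AU == AU is true
Combine:
[1] false OR false OR true = true
[2] true OR false OR false = true
[3.1] NOT true = false
[3.2] NOT true = false
[3] false OR false OR true = true
[4] false OR true = true
[5.2] NOT false = true
[5] true OR true = true
[6.1] NOT false = true
[6.3] NOT false = true
[6] true OR false OR true = true
[7.2] NOT true = false
[7] true OR false OR false = true
[8.1] NOT false = true
[8] true OR true = true
[root] true AND true AND true AND true AND true AND true AND true AND true = true
Overall: true → applied

Applied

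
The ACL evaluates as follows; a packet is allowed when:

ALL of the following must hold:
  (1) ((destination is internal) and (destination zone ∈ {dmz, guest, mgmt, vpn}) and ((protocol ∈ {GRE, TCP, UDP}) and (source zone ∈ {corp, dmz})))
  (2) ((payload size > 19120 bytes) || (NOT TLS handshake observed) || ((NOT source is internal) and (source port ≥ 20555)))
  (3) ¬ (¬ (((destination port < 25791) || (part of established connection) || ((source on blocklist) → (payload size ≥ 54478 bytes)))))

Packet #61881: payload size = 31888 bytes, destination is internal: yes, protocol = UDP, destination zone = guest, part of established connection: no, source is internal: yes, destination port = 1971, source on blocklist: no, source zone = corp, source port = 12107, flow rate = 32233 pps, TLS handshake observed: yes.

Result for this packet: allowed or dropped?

Allowed

Atomic conditions:
  destination is internal: yes → true
  destination zone ∈ {dmz, guest, mgmt, vpn}: guest is in the set → true
  protocol ∈ {GRE, TCP, UDP}: UDP is in the set → true
  source zone ∈ {corp, dmz}: corp is in the set → true
  payload size > 19120 bytes: 31888 > 19120 is true
  NOT TLS handshake observed: yes → false
  NOT source is internal: yes → false
  source port ≥ 20555: 12107 ≥ 20555 is false
  destination port < 25791: 1971 < 25791 is true
  part of established connection: no → false
  source on blocklist: no → false
  payload size ≥ 54478 bytes: 31888 ≥ 54478 is false
Combine:
[1.3] true AND true = true
[1] true AND true AND true = true
[2.3] false AND false = false
[2] true OR false OR false = true
[3.1.1.3] false → false (antecedent false ⇒ implication holds) = true
[3.1.1] true OR false OR true = true
[3.1] NOT true = false
[3] NOT false = true
[root] true AND true AND true = true
Overall: true → allowed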